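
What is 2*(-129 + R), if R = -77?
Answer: -412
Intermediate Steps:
2*(-129 + R) = 2*(-129 - 77) = 2*(-206) = -412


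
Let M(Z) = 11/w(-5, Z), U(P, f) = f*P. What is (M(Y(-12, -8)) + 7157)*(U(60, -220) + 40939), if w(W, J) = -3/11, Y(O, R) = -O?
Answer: 592227650/3 ≈ 1.9741e+8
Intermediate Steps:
U(P, f) = P*f
w(W, J) = -3/11 (w(W, J) = -3*1/11 = -3/11)
M(Z) = -121/3 (M(Z) = 11/(-3/11) = 11*(-11/3) = -121/3)
(M(Y(-12, -8)) + 7157)*(U(60, -220) + 40939) = (-121/3 + 7157)*(60*(-220) + 40939) = 21350*(-13200 + 40939)/3 = (21350/3)*27739 = 592227650/3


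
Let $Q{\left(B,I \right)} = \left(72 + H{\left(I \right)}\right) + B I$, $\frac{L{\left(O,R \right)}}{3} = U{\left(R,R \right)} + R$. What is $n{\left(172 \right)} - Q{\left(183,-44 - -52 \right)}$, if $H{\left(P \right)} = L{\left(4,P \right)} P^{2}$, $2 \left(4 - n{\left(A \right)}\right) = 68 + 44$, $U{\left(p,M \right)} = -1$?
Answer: $-2932$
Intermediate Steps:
$n{\left(A \right)} = -52$ ($n{\left(A \right)} = 4 - \frac{68 + 44}{2} = 4 - 56 = -52$)
$L{\left(O,R \right)} = -3 + 3 R$ ($L{\left(O,R \right)} = 3 \left(-1 + R\right) = -3 + 3 R$)
$H{\left(P \right)} = P^{2} \left(-3 + 3 P\right)$ ($H{\left(P \right)} = \left(-3 + 3 P\right) P^{2} = P^{2} \left(-3 + 3 P\right)$)
$Q{\left(B,I \right)} = 72 + B I + 3 I^{2} \left(-1 + I\right)$ ($Q{\left(B,I \right)} = \left(72 + 3 I^{2} \left(-1 + I\right)\right) + B I = 72 + B I + 3 I^{2} \left(-1 + I\right)$)
$n{\left(172 \right)} - Q{\left(183,-44 - -52 \right)} = -52 - \left(72 + 183 \left(-44 - -52\right) + 3 \left(-44 - -52\right)^{2} \left(-1 - -8\right)\right) = -52 - \left(72 + 183 \left(-44 + 52\right) + 3 \left(-44 + 52\right)^{2} \left(-1 + \left(-44 + 52\right)\right)\right) = -52 - \left(72 + 183 \cdot 8 + 3 \cdot 8^{2} \left(-1 + 8\right)\right) = -52 - \left(72 + 1464 + 3 \cdot 64 \cdot 7\right) = -52 - \left(72 + 1464 + 1344\right) = -52 - 2880 = -2932$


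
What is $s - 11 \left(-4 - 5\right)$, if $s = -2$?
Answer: $97$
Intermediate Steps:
$s - 11 \left(-4 - 5\right) = -2 - 11 \left(-4 - 5\right) = -2 - -99 = -2 + 99 = 97$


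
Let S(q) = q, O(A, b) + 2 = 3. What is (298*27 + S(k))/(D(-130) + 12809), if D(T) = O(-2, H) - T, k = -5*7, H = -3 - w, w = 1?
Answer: 8011/12940 ≈ 0.61909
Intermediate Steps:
H = -4 (H = -3 - 1*1 = -3 - 1 = -4)
O(A, b) = 1 (O(A, b) = -2 + 3 = 1)
k = -35
D(T) = 1 - T
(298*27 + S(k))/(D(-130) + 12809) = (298*27 - 35)/((1 - 1*(-130)) + 12809) = (8046 - 35)/((1 + 130) + 12809) = 8011/(131 + 12809) = 8011/12940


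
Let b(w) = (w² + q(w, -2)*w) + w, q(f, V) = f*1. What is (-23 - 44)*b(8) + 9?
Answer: -9103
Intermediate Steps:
q(f, V) = f
b(w) = w + 2*w² (b(w) = (w² + w*w) + w = (w² + w²) + w = 2*w² + w = w + 2*w²)
(-23 - 44)*b(8) + 9 = (-23 - 44)*(8*(1 + 2*8)) + 9 = -536*(1 + 16) + 9 = -536*17 + 9 = -67*136 + 9 = -9112 + 9 = -9103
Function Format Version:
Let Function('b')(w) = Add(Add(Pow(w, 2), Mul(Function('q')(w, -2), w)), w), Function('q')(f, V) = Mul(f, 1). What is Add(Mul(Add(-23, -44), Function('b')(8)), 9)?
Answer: -9103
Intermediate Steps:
Function('q')(f, V) = f
Function('b')(w) = Add(w, Mul(2, Pow(w, 2))) (Function('b')(w) = Add(Add(Pow(w, 2), Mul(w, w)), w) = Add(Add(Pow(w, 2), Pow(w, 2)), w) = Add(Mul(2, Pow(w, 2)), w) = Add(w, Mul(2, Pow(w, 2))))
Add(Mul(Add(-23, -44), Function('b')(8)), 9) = Add(Mul(Add(-23, -44), Mul(8, Add(1, Mul(2, 8)))), 9) = Add(Mul(-67, Mul(8, Add(1, 16))), 9) = Add(Mul(-67, Mul(8, 17)), 9) = Add(Mul(-67, 136), 9) = Add(-9112, 9) = -9103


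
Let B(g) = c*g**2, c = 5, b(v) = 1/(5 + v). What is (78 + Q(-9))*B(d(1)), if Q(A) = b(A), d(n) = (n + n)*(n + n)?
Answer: 6220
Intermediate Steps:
d(n) = 4*n**2 (d(n) = (2*n)*(2*n) = 4*n**2)
Q(A) = 1/(5 + A)
B(g) = 5*g**2
(78 + Q(-9))*B(d(1)) = (78 + 1/(5 - 9))*(5*(4*1**2)**2) = (78 + 1/(-4))*(5*(4*1)**2) = (78 - 1/4)*(5*4**2) = 311*(5*16)/4 = (311/4)*80 = 6220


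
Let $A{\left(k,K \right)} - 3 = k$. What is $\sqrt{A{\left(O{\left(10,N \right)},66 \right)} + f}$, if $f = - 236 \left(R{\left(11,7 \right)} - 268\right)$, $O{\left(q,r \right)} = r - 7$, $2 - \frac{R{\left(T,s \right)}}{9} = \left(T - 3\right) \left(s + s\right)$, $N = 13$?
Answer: $\sqrt{296897} \approx 544.88$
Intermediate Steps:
$R{\left(T,s \right)} = 18 - 18 s \left(-3 + T\right)$ ($R{\left(T,s \right)} = 18 - 9 \left(T - 3\right) \left(s + s\right) = 18 - 9 \left(-3 + T\right) 2 s = 18 - 9 \cdot 2 s \left(-3 + T\right) = 18 - 18 s \left(-3 + T\right)$)
$O{\left(q,r \right)} = -7 + r$ ($O{\left(q,r \right)} = r - 7 = -7 + r$)
$A{\left(k,K \right)} = 3 + k$
$f = 296888$ ($f = - 236 \left(\left(18 + 54 \cdot 7 - 198 \cdot 7\right) - 268\right) = - 236 \left(\left(18 + 378 - 1386\right) - 268\right) = - 236 \left(-990 - 268\right) = \left(-236\right) \left(-1258\right) = 296888$)
$\sqrt{A{\left(O{\left(10,N \right)},66 \right)} + f} = \sqrt{\left(3 + \left(-7 + 13\right)\right) + 296888} = \sqrt{\left(3 + 6\right) + 296888} = \sqrt{9 + 296888} = \sqrt{296897}$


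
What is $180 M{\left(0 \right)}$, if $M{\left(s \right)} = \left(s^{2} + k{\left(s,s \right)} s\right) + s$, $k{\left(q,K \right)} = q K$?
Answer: $0$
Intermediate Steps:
$k{\left(q,K \right)} = K q$
$M{\left(s \right)} = s + s^{2} + s^{3}$ ($M{\left(s \right)} = \left(s^{2} + s s s\right) + s = \left(s^{2} + s^{2} s\right) + s = \left(s^{2} + s^{3}\right) + s = s + s^{2} + s^{3}$)
$180 M{\left(0 \right)} = 180 \cdot 0 \left(1 + 0 + 0^{2}\right) = 180 \cdot 0 \left(1 + 0 + 0\right) = 180 \cdot 0 \cdot 1 = 180 \cdot 0 = 0$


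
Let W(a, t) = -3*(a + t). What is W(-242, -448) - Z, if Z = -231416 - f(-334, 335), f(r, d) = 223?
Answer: 233709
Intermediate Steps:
W(a, t) = -3*a - 3*t
Z = -231639 (Z = -231416 - 1*223 = -231416 - 223 = -231639)
W(-242, -448) - Z = (-3*(-242) - 3*(-448)) - 1*(-231639) = (726 + 1344) + 231639 = 2070 + 231639 = 233709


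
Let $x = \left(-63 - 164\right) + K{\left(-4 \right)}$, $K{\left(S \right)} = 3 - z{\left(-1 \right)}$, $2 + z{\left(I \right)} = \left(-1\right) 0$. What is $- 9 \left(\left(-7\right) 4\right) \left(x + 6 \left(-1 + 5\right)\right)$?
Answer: $-49896$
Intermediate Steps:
$z{\left(I \right)} = -2$ ($z{\left(I \right)} = -2 - 0 = -2 + 0 = -2$)
$K{\left(S \right)} = 5$ ($K{\left(S \right)} = 3 - -2 = 3 + 2 = 5$)
$x = -222$ ($x = \left(-63 - 164\right) + 5 = -227 + 5 = -222$)
$- 9 \left(\left(-7\right) 4\right) \left(x + 6 \left(-1 + 5\right)\right) = - 9 \left(\left(-7\right) 4\right) \left(-222 + 6 \left(-1 + 5\right)\right) = \left(-9\right) \left(-28\right) \left(-222 + 6 \cdot 4\right) = 252 \left(-222 + 24\right) = 252 \left(-198\right) = -49896$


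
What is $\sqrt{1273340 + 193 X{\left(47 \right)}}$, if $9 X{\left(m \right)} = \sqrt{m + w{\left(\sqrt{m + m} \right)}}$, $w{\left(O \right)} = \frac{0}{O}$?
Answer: $\frac{\sqrt{11460060 + 193 \sqrt{47}}}{3} \approx 1128.5$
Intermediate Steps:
$w{\left(O \right)} = 0$
$X{\left(m \right)} = \frac{\sqrt{m}}{9}$ ($X{\left(m \right)} = \frac{\sqrt{m + 0}}{9} = \frac{\sqrt{m}}{9}$)
$\sqrt{1273340 + 193 X{\left(47 \right)}} = \sqrt{1273340 + 193 \frac{\sqrt{47}}{9}} = \sqrt{1273340 + \frac{193 \sqrt{47}}{9}}$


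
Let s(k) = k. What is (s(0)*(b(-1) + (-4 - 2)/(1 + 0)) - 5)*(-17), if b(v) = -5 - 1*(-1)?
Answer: 85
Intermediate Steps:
b(v) = -4 (b(v) = -5 + 1 = -4)
(s(0)*(b(-1) + (-4 - 2)/(1 + 0)) - 5)*(-17) = (0*(-4 + (-4 - 2)/(1 + 0)) - 5)*(-17) = (0*(-4 - 6/1) - 5)*(-17) = (0*(-4 - 6*1) - 5)*(-17) = (0*(-4 - 6) - 5)*(-17) = (0*(-10) - 5)*(-17) = (0 - 5)*(-17) = -5*(-17) = 85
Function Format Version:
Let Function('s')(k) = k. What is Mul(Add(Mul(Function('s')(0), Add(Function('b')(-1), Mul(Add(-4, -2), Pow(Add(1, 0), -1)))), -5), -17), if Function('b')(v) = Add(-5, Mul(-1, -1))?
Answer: 85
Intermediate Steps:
Function('b')(v) = -4 (Function('b')(v) = Add(-5, 1) = -4)
Mul(Add(Mul(Function('s')(0), Add(Function('b')(-1), Mul(Add(-4, -2), Pow(Add(1, 0), -1)))), -5), -17) = Mul(Add(Mul(0, Add(-4, Mul(Add(-4, -2), Pow(Add(1, 0), -1)))), -5), -17) = Mul(Add(Mul(0, Add(-4, Mul(-6, Pow(1, -1)))), -5), -17) = Mul(Add(Mul(0, Add(-4, Mul(-6, 1))), -5), -17) = Mul(Add(Mul(0, Add(-4, -6)), -5), -17) = Mul(Add(Mul(0, -10), -5), -17) = Mul(Add(0, -5), -17) = Mul(-5, -17) = 85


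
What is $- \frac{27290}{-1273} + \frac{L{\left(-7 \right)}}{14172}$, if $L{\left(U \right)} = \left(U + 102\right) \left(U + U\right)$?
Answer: $\frac{192530395}{9020478} \approx 21.344$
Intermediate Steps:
$L{\left(U \right)} = 2 U \left(102 + U\right)$ ($L{\left(U \right)} = \left(102 + U\right) 2 U = 2 U \left(102 + U\right)$)
$- \frac{27290}{-1273} + \frac{L{\left(-7 \right)}}{14172} = - \frac{27290}{-1273} + \frac{2 \left(-7\right) \left(102 - 7\right)}{14172} = \left(-27290\right) \left(- \frac{1}{1273}\right) + 2 \left(-7\right) 95 \cdot \frac{1}{14172} = \frac{27290}{1273} - \frac{665}{7086} = \frac{192530395}{9020478}$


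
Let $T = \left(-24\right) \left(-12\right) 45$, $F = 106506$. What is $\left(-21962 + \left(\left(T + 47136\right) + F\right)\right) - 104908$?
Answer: $39732$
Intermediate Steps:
$T = 12960$ ($T = 288 \cdot 45 = 12960$)
$\left(-21962 + \left(\left(T + 47136\right) + F\right)\right) - 104908 = \left(-21962 + \left(\left(12960 + 47136\right) + 106506\right)\right) - 104908 = \left(-21962 + \left(60096 + 106506\right)\right) - 104908 = \left(-21962 + 166602\right) - 104908 = 144640 - 104908 = 39732$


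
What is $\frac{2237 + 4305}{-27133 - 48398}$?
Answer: $- \frac{6542}{75531} \approx -0.086613$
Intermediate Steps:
$\frac{2237 + 4305}{-27133 - 48398} = \frac{6542}{-75531} = 6542 \left(- \frac{1}{75531}\right) = - \frac{6542}{75531}$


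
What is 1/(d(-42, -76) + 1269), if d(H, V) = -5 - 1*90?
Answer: 1/1174 ≈ 0.00085179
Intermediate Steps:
d(H, V) = -95 (d(H, V) = -5 - 90 = -95)
1/(d(-42, -76) + 1269) = 1/(-95 + 1269) = 1/1174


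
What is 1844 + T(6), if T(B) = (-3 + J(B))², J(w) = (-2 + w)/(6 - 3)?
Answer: 16621/9 ≈ 1846.8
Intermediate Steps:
J(w) = -⅔ + w/3 (J(w) = (-2 + w)/3 = (-2 + w)*(⅓) = -⅔ + w/3)
T(B) = (-11/3 + B/3)² (T(B) = (-3 + (-⅔ + B/3))² = (-11/3 + B/3)²)
1844 + T(6) = 1844 + (-11 + 6)²/9 = 1844 + (⅑)*(-5)² = 1844 + (⅑)*25 = 1844 + 25/9 = 16621/9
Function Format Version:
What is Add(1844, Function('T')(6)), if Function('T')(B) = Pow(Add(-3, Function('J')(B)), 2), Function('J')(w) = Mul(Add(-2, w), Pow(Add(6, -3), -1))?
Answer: Rational(16621, 9) ≈ 1846.8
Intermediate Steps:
Function('J')(w) = Add(Rational(-2, 3), Mul(Rational(1, 3), w)) (Function('J')(w) = Mul(Add(-2, w), Pow(3, -1)) = Mul(Add(-2, w), Rational(1, 3)) = Add(Rational(-2, 3), Mul(Rational(1, 3), w)))
Function('T')(B) = Pow(Add(Rational(-11, 3), Mul(Rational(1, 3), B)), 2) (Function('T')(B) = Pow(Add(-3, Add(Rational(-2, 3), Mul(Rational(1, 3), B))), 2) = Pow(Add(Rational(-11, 3), Mul(Rational(1, 3), B)), 2))
Add(1844, Function('T')(6)) = Add(1844, Mul(Rational(1, 9), Pow(Add(-11, 6), 2))) = Add(1844, Mul(Rational(1, 9), Pow(-5, 2))) = Add(1844, Mul(Rational(1, 9), 25)) = Add(1844, Rational(25, 9)) = Rational(16621, 9)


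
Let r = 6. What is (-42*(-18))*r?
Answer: 4536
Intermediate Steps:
(-42*(-18))*r = -42*(-18)*6 = 756*6 = 4536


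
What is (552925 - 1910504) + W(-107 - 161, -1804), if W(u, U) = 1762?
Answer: -1355817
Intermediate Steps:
(552925 - 1910504) + W(-107 - 161, -1804) = (552925 - 1910504) + 1762 = -1357579 + 1762 = -1355817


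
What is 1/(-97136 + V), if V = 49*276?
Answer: -1/83612 ≈ -1.1960e-5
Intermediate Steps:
V = 13524
1/(-97136 + V) = 1/(-97136 + 13524) = 1/(-83612) = -1/83612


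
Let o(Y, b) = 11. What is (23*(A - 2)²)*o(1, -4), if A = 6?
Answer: 4048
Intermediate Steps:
(23*(A - 2)²)*o(1, -4) = (23*(6 - 2)²)*11 = (23*4²)*11 = (23*16)*11 = 368*11 = 4048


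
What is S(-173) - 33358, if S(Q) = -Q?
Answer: -33185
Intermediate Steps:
S(-173) - 33358 = -1*(-173) - 33358 = 173 - 33358 = -33185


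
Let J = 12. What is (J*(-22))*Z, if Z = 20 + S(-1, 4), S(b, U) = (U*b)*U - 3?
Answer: -264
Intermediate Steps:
S(b, U) = -3 + b*U² (S(b, U) = b*U² - 3 = -3 + b*U²)
Z = 1 (Z = 20 + (-3 - 1*4²) = 20 + (-3 - 1*16) = 20 + (-3 - 16) = 20 - 19 = 1)
(J*(-22))*Z = (12*(-22))*1 = -264*1 = -264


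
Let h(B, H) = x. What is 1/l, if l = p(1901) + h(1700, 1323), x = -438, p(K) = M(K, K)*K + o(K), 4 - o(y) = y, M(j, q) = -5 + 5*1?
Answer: -1/2335 ≈ -0.00042827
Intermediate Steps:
M(j, q) = 0 (M(j, q) = -5 + 5 = 0)
o(y) = 4 - y
p(K) = 4 - K (p(K) = 0*K + (4 - K) = 0 + (4 - K) = 4 - K)
h(B, H) = -438
l = -2335 (l = (4 - 1*1901) - 438 = (4 - 1901) - 438 = -1897 - 438 = -2335)
1/l = 1/(-2335) = -1/2335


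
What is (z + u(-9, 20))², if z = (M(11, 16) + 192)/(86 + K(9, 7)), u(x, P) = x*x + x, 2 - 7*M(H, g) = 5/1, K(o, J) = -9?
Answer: 1611942201/290521 ≈ 5548.5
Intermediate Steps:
M(H, g) = -3/7 (M(H, g) = 2/7 - 5/(7*1) = 2/7 - 5/7 = -3/7)
u(x, P) = x + x² (u(x, P) = x² + x = x + x²)
z = 1341/539 (z = (-3/7 + 192)/(86 - 9) = (1341/7)/77 = (1341/7)*(1/77) = 1341/539 ≈ 2.4879)
(z + u(-9, 20))² = (1341/539 - 9*(1 - 9))² = (1341/539 - 9*(-8))² = (1341/539 + 72)² = (40149/539)² = 1611942201/290521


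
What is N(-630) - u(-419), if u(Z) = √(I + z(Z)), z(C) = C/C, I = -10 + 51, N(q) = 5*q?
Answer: -3150 - √42 ≈ -3156.5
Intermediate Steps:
I = 41
z(C) = 1
u(Z) = √42 (u(Z) = √(41 + 1) = √42)
N(-630) - u(-419) = 5*(-630) - √42 = -3150 - √42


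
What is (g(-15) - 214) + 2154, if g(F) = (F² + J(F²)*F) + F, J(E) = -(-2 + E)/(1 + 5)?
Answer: 5415/2 ≈ 2707.5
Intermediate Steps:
J(E) = ⅓ - E/6 (J(E) = -(-2 + E)/6 = -(-⅓ + E/6) = ⅓ - E/6)
g(F) = F + F² + F*(⅓ - F²/6) (g(F) = (F² + (⅓ - F²/6)*F) + F = (F² + F*(⅓ - F²/6)) + F = F + F² + F*(⅓ - F²/6))
(g(-15) - 214) + 2154 = ((⅙)*(-15)*(8 - 1*(-15)² + 6*(-15)) - 214) + 2154 = ((⅙)*(-15)*(8 - 1*225 - 90) - 214) + 2154 = ((⅙)*(-15)*(8 - 225 - 90) - 214) + 2154 = ((⅙)*(-15)*(-307) - 214) + 2154 = (1535/2 - 214) + 2154 = 1107/2 + 2154 = 5415/2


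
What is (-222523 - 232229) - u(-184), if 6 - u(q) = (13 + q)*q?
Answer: -423294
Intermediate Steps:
u(q) = 6 - q*(13 + q) (u(q) = 6 - (13 + q)*q = 6 - q*(13 + q))
(-222523 - 232229) - u(-184) = (-222523 - 232229) - (6 - 1*(-184)² - 13*(-184)) = -454752 - (6 - 1*33856 + 2392) = -454752 - (6 - 33856 + 2392) = -454752 - 1*(-31458) = -454752 + 31458 = -423294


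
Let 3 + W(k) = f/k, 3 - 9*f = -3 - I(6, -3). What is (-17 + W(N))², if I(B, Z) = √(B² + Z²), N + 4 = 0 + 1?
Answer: (182 + √5)²/81 ≈ 419.05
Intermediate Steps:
N = -3 (N = -4 + (0 + 1) = -4 + 1 = -3)
f = ⅔ + √5/3 (f = ⅓ - (-3 - √(6² + (-3)²))/9 = ⅓ - (-3 - √(36 + 9))/9 = ⅓ - (-3 - √45)/9 = ⅓ - (-3 - 3*√5)/9 = ⅓ + (⅓ + √5/3) = ⅔ + √5/3 ≈ 1.4120)
W(k) = -3 + (⅔ + √5/3)/k
(-17 + W(N))² = (-17 + (⅓)*(2 + √5 - 9*(-3))/(-3))² = (-17 + (⅓)*(-⅓)*(2 + √5 + 27))² = (-17 + (⅓)*(-⅓)*(29 + √5))² = (-17 + (-29/9 - √5/9))² = (-182/9 - √5/9)²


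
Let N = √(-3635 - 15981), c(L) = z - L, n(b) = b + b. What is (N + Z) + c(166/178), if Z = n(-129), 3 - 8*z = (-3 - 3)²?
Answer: -187297/712 + 4*I*√1226 ≈ -263.06 + 140.06*I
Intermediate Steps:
n(b) = 2*b
z = -33/8 (z = 3/8 - (-3 - 3)²/8 = 3/8 - ⅛*(-6)² = 3/8 - ⅛*36 = 3/8 - 9/2 = -33/8 ≈ -4.1250)
c(L) = -33/8 - L
N = 4*I*√1226 (N = √(-19616) = 4*I*√1226 ≈ 140.06*I)
Z = -258 (Z = 2*(-129) = -258)
(N + Z) + c(166/178) = (4*I*√1226 - 258) + (-33/8 - 166/178) = (-258 + 4*I*√1226) + (-33/8 - 166/178) = (-258 + 4*I*√1226) + (-33/8 - 1*83/89) = (-258 + 4*I*√1226) + (-33/8 - 83/89) = (-258 + 4*I*√1226) - 3601/712 = -187297/712 + 4*I*√1226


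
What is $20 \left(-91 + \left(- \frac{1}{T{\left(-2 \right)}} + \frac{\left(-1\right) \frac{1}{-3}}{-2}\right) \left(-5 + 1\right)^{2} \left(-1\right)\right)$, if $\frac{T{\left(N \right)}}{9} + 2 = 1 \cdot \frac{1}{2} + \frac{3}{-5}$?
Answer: $- \frac{337100}{189} \approx -1783.6$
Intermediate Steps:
$T{\left(N \right)} = - \frac{189}{10}$ ($T{\left(N \right)} = -18 + 9 \left(1 \cdot \frac{1}{2} + \frac{3}{-5}\right) = -18 + 9 \left(1 \cdot \frac{1}{2} + 3 \left(- \frac{1}{5}\right)\right) = -18 + 9 \left(\frac{1}{2} - \frac{3}{5}\right) = -18 + 9 \left(- \frac{1}{10}\right) = -18 - \frac{9}{10} = - \frac{189}{10}$)
$20 \left(-91 + \left(- \frac{1}{T{\left(-2 \right)}} + \frac{\left(-1\right) \frac{1}{-3}}{-2}\right) \left(-5 + 1\right)^{2} \left(-1\right)\right) = 20 \left(-91 + \left(- \frac{1}{- \frac{189}{10}} + \frac{\left(-1\right) \frac{1}{-3}}{-2}\right) \left(-5 + 1\right)^{2} \left(-1\right)\right) = 20 \left(-91 + \left(\left(-1\right) \left(- \frac{10}{189}\right) + \left(-1\right) \left(- \frac{1}{3}\right) \left(- \frac{1}{2}\right)\right) \left(-4\right)^{2} \left(-1\right)\right) = 20 \left(-91 + \left(\frac{10}{189} + \frac{1}{3} \left(- \frac{1}{2}\right)\right) 16 \left(-1\right)\right) = 20 \left(-91 + \left(\frac{10}{189} - \frac{1}{6}\right) 16 \left(-1\right)\right) = 20 \left(-91 + \left(- \frac{43}{378}\right) 16 \left(-1\right)\right) = 20 \left(-91 - - \frac{344}{189}\right) = 20 \left(-91 + \frac{344}{189}\right) = 20 \left(- \frac{16855}{189}\right) = - \frac{337100}{189}$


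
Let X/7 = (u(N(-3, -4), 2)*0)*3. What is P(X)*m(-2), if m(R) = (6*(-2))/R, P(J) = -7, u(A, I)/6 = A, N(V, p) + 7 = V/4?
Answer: -42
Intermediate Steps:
N(V, p) = -7 + V/4
u(A, I) = 6*A
X = 0 (X = 7*(((6*(-7 + (1/4)*(-3)))*0)*3) = 7*(((6*(-7 - 3/4))*0)*3) = 7*(((6*(-31/4))*0)*3) = 7*(-93/2*0*3) = 7*(0*3) = 7*0 = 0)
m(R) = -12/R
P(X)*m(-2) = -(-84)/(-2) = -(-84)*(-1)/2 = -7*6 = -42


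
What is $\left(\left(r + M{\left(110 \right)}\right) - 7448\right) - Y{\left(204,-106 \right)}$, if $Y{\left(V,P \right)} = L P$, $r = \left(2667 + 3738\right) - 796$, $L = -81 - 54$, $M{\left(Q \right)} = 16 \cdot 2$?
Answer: $-16117$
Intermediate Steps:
$M{\left(Q \right)} = 32$
$L = -135$
$r = 5609$ ($r = 6405 - 796 = 5609$)
$Y{\left(V,P \right)} = - 135 P$
$\left(\left(r + M{\left(110 \right)}\right) - 7448\right) - Y{\left(204,-106 \right)} = \left(\left(5609 + 32\right) - 7448\right) - \left(-135\right) \left(-106\right) = \left(5641 - 7448\right) - 14310 = -1807 - 14310 = -16117$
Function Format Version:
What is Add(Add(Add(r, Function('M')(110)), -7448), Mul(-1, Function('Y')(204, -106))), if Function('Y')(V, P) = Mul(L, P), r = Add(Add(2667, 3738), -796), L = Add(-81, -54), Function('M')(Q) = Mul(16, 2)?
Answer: -16117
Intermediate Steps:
Function('M')(Q) = 32
L = -135
r = 5609 (r = Add(6405, -796) = 5609)
Function('Y')(V, P) = Mul(-135, P)
Add(Add(Add(r, Function('M')(110)), -7448), Mul(-1, Function('Y')(204, -106))) = Add(Add(Add(5609, 32), -7448), Mul(-1, Mul(-135, -106))) = Add(Add(5641, -7448), Mul(-1, 14310)) = Add(-1807, -14310) = -16117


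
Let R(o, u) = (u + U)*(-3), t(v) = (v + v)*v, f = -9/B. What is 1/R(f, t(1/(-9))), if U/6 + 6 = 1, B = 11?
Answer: 27/2428 ≈ 0.011120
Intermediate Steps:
U = -30 (U = -36 + 6*1 = -36 + 6 = -30)
f = -9/11 ≈ -0.81818
t(v) = 2*v² (t(v) = (2*v)*v = 2*v²)
R(o, u) = 90 - 3*u (R(o, u) = (u - 30)*(-3) = (-30 + u)*(-3) = 90 - 3*u)
1/R(f, t(1/(-9))) = 1/(90 - 6*(1/(-9))²) = 1/(90 - 6*(-⅑)²) = 1/(90 - 6/81) = 1/(90 - 3*2/81) = 1/(90 - 2/27) = 1/(2428/27) = 27/2428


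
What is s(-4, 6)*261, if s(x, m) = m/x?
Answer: -783/2 ≈ -391.50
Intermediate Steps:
s(-4, 6)*261 = (6/(-4))*261 = (6*(-1/4))*261 = -3/2*261 = -783/2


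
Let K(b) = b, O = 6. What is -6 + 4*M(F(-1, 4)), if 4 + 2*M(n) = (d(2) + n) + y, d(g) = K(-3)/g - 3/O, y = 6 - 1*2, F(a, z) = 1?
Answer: -8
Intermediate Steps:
y = 4 (y = 6 - 2 = 4)
d(g) = -½ - 3/g (d(g) = -3/g - 3/6 = -3/g - 3*⅙ = -3/g - ½ = -½ - 3/g)
M(n) = -1 + n/2 (M(n) = -2 + (((½)*(-6 - 1*2)/2 + n) + 4)/2 = -2 + (((½)*(½)*(-6 - 2) + n) + 4)/2 = -2 + (((½)*(½)*(-8) + n) + 4)/2 = -2 + ((-2 + n) + 4)/2 = -2 + (2 + n)/2 = -2 + (1 + n/2) = -1 + n/2)
-6 + 4*M(F(-1, 4)) = -6 + 4*(-1 + (½)*1) = -6 + 4*(-1 + ½) = -6 + 4*(-½) = -6 - 2 = -8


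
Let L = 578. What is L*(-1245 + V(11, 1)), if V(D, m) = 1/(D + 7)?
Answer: -6476201/9 ≈ -7.1958e+5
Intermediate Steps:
V(D, m) = 1/(7 + D)
L*(-1245 + V(11, 1)) = 578*(-1245 + 1/(7 + 11)) = 578*(-1245 + 1/18) = 578*(-22409/18) = -6476201/9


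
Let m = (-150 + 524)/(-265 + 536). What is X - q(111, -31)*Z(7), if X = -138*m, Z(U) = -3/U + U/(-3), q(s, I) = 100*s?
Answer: 57795316/1897 ≈ 30467.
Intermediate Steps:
m = 374/271 ≈ 1.3801
Z(U) = -3/U - U/3 (Z(U) = -3/U + U*(-⅓) = -3/U - U/3)
X = -51612/271 (X = -138*374/271 = -51612/271 ≈ -190.45)
X - q(111, -31)*Z(7) = -51612/271 - 100*111*(-3/7 - ⅓*7) = -51612/271 - 11100*(-3*⅐ - 7/3) = -51612/271 - 11100*(-3/7 - 7/3) = -51612/271 - 11100*(-58)/21 = -51612/271 - 1*(-214600/7) = -51612/271 + 214600/7 = 57795316/1897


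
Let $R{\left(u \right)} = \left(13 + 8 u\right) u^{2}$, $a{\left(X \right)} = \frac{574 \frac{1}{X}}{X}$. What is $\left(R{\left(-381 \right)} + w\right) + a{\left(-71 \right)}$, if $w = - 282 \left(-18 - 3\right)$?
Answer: $- \frac{2220851430659}{5041} \approx -4.4056 \cdot 10^{8}$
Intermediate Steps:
$a{\left(X \right)} = \frac{574}{X^{2}}$
$w = 5922$ ($w = \left(-282\right) \left(-21\right) = 5922$)
$R{\left(u \right)} = u^{2} \left(13 + 8 u\right)$
$\left(R{\left(-381 \right)} + w\right) + a{\left(-71 \right)} = \left(\left(-381\right)^{2} \left(13 + 8 \left(-381\right)\right) + 5922\right) + \frac{574}{5041} = \left(145161 \left(13 - 3048\right) + 5922\right) + 574 \cdot \frac{1}{5041} = \left(145161 \left(-3035\right) + 5922\right) + \frac{574}{5041} = \left(-440563635 + 5922\right) + \frac{574}{5041} = -440557713 + \frac{574}{5041} = - \frac{2220851430659}{5041}$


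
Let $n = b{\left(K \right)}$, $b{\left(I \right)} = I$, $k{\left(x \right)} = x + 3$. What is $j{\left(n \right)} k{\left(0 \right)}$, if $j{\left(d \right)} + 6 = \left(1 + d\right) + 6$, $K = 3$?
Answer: $12$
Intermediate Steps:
$k{\left(x \right)} = 3 + x$
$n = 3$
$j{\left(d \right)} = 1 + d$ ($j{\left(d \right)} = -6 + \left(\left(1 + d\right) + 6\right) = -6 + \left(7 + d\right) = 1 + d$)
$j{\left(n \right)} k{\left(0 \right)} = \left(1 + 3\right) \left(3 + 0\right) = 4 \cdot 3 = 12$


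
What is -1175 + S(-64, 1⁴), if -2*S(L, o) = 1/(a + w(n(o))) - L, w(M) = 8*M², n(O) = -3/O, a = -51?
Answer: -50695/42 ≈ -1207.0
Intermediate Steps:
S(L, o) = L/2 - 1/(2*(-51 + 72/o²)) (S(L, o) = -(1/(-51 + 8*(-3/o)²) - L)/2 = -(1/(-51 + 8*(9/o²)) - L)/2 = -(1/(-51 + 72/o²) - L)/2 = L/2 - 1/(2*(-51 + 72/o²)))
-1175 + S(-64, 1⁴) = -1175 + (72*(-64) - (1⁴)²*(1 + 51*(-64)))/(6*(24 - 17*(1⁴)²)) = -1175 + (-4608 - 1*1²*(1 - 3264))/(6*(24 - 17*1²)) = -1175 + (-4608 - 1*1*(-3263))/(6*(24 - 17*1)) = -1175 + (-4608 + 3263)/(6*(24 - 17)) = -1175 + (⅙)*(-1345)/7 = -1175 + (⅙)*(⅐)*(-1345) = -1175 - 1345/42 = -50695/42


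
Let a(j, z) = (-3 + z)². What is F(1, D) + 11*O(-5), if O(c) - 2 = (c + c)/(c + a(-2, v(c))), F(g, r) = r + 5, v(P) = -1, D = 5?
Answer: 22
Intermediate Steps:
F(g, r) = 5 + r
O(c) = 2 + 2*c/(16 + c) (O(c) = 2 + (c + c)/(c + (-3 - 1)²) = 2 + (2*c)/(c + (-4)²) = 2 + (2*c)/(c + 16) = 2 + (2*c)/(16 + c) = 2 + 2*c/(16 + c))
F(1, D) + 11*O(-5) = (5 + 5) + 11*(4*(8 - 5)/(16 - 5)) = 10 + 11*(4*3/11) = 10 + 11*(4*(1/11)*3) = 10 + 11*(12/11) = 10 + 12 = 22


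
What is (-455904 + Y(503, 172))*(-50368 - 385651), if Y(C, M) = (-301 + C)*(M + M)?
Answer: 168484717904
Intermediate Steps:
Y(C, M) = 2*M*(-301 + C) (Y(C, M) = (-301 + C)*(2*M) = 2*M*(-301 + C))
(-455904 + Y(503, 172))*(-50368 - 385651) = (-455904 + 2*172*(-301 + 503))*(-50368 - 385651) = (-455904 + 2*172*202)*(-436019) = (-455904 + 69488)*(-436019) = -386416*(-436019) = 168484717904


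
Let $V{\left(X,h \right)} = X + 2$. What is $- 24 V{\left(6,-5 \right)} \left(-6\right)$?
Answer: $1152$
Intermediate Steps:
$V{\left(X,h \right)} = 2 + X$
$- 24 V{\left(6,-5 \right)} \left(-6\right) = - 24 \left(2 + 6\right) \left(-6\right) = \left(-24\right) 8 \left(-6\right) = \left(-192\right) \left(-6\right) = 1152$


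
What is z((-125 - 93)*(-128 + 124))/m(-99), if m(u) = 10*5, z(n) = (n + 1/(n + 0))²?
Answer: 23127413929/1520768 ≈ 15208.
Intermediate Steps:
z(n) = (n + 1/n)²
m(u) = 50
z((-125 - 93)*(-128 + 124))/m(-99) = ((1 + ((-125 - 93)*(-128 + 124))²)²/((-125 - 93)*(-128 + 124))²)/50 = ((1 + (-218*(-4))²)²/(-218*(-4))²)*(1/50) = ((1 + 872²)²/872²)*(1/50) = ((1 + 760384)²/760384)*(1/50) = ((1/760384)*760385²)*(1/50) = ((1/760384)*578185348225)*(1/50) = (578185348225/760384)*(1/50) = 23127413929/1520768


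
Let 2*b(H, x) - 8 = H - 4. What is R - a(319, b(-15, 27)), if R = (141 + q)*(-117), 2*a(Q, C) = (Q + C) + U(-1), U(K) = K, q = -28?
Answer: -53509/4 ≈ -13377.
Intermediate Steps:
b(H, x) = 2 + H/2 (b(H, x) = 4 + (H - 4)/2 = 4 + (-4 + H)/2 = 4 + (-2 + H/2) = 2 + H/2)
a(Q, C) = -1/2 + C/2 + Q/2 (a(Q, C) = ((Q + C) - 1)/2 = ((C + Q) - 1)/2 = (-1 + C + Q)/2 = -1/2 + C/2 + Q/2)
R = -13221 (R = (141 - 28)*(-117) = 113*(-117) = -13221)
R - a(319, b(-15, 27)) = -13221 - (-1/2 + (2 + (1/2)*(-15))/2 + (1/2)*319) = -13221 - (-1/2 + (2 - 15/2)/2 + 319/2) = -13221 - (-1/2 + (1/2)*(-11/2) + 319/2) = -13221 - (-1/2 - 11/4 + 319/2) = -13221 - 1*625/4 = -13221 - 625/4 = -53509/4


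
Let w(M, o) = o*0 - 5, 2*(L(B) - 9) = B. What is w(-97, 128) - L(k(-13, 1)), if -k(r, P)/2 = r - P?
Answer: -28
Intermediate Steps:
k(r, P) = -2*r + 2*P (k(r, P) = -2*(r - P) = -2*r + 2*P)
L(B) = 9 + B/2
w(M, o) = -5 (w(M, o) = 0 - 5 = -5)
w(-97, 128) - L(k(-13, 1)) = -5 - (9 + (-2*(-13) + 2*1)/2) = -5 - (9 + (26 + 2)/2) = -5 - (9 + (½)*28) = -5 - (9 + 14) = -5 - 1*23 = -5 - 23 = -28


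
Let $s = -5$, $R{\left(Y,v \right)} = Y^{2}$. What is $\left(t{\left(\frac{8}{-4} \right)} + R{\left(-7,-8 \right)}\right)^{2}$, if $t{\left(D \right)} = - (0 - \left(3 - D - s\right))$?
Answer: $3481$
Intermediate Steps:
$t{\left(D \right)} = 8 - D$ ($t{\left(D \right)} = - (0 + \left(\left(-5 + D\right) - 3\right)) = - (0 + \left(-8 + D\right)) = - (-8 + D) = 8 - D$)
$\left(t{\left(\frac{8}{-4} \right)} + R{\left(-7,-8 \right)}\right)^{2} = \left(\left(8 - \frac{8}{-4}\right) + \left(-7\right)^{2}\right)^{2} = \left(\left(8 - 8 \left(- \frac{1}{4}\right)\right) + 49\right)^{2} = \left(\left(8 - -2\right) + 49\right)^{2} = \left(\left(8 + 2\right) + 49\right)^{2} = \left(10 + 49\right)^{2} = 59^{2} = 3481$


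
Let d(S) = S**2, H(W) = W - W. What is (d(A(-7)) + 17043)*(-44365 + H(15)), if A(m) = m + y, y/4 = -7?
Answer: -810459820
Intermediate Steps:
y = -28 (y = 4*(-7) = -28)
A(m) = -28 + m (A(m) = m - 28 = -28 + m)
H(W) = 0
(d(A(-7)) + 17043)*(-44365 + H(15)) = ((-28 - 7)**2 + 17043)*(-44365 + 0) = ((-35)**2 + 17043)*(-44365) = (1225 + 17043)*(-44365) = 18268*(-44365) = -810459820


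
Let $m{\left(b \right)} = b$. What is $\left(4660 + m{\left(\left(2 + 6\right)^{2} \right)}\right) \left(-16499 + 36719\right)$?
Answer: $95519280$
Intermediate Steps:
$\left(4660 + m{\left(\left(2 + 6\right)^{2} \right)}\right) \left(-16499 + 36719\right) = \left(4660 + \left(2 + 6\right)^{2}\right) \left(-16499 + 36719\right) = \left(4660 + 8^{2}\right) 20220 = \left(4660 + 64\right) 20220 = 4724 \cdot 20220 = 95519280$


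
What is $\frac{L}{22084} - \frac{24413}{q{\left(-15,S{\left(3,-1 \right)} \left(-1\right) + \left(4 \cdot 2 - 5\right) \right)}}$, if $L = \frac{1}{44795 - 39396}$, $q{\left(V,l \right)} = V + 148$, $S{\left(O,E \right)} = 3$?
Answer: $- \frac{2910798999975}{15857791628} \approx -183.56$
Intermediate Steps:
$q{\left(V,l \right)} = 148 + V$
$L = \frac{1}{5399} \approx 0.00018522$
$\frac{L}{22084} - \frac{24413}{q{\left(-15,S{\left(3,-1 \right)} \left(-1\right) + \left(4 \cdot 2 - 5\right) \right)}} = \frac{1}{5399 \cdot 22084} - \frac{24413}{148 - 15} = \frac{1}{5399} \cdot \frac{1}{22084} - \frac{24413}{133} = \frac{1}{119231516} - \frac{24413}{133} = - \frac{2910798999975}{15857791628}$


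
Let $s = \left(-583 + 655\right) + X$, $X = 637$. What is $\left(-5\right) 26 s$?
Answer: $-92170$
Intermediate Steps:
$s = 709$ ($s = \left(-583 + 655\right) + 637 = 72 + 637 = 709$)
$\left(-5\right) 26 s = \left(-5\right) 26 \cdot 709 = \left(-130\right) 709 = -92170$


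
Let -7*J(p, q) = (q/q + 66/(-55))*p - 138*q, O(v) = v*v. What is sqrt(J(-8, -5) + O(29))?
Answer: sqrt(18555)/5 ≈ 27.243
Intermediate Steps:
O(v) = v**2
J(p, q) = p/35 + 138*q/7 (J(p, q) = -((q/q + 66/(-55))*p - 138*q)/7 = -((1 + 66*(-1/55))*p - 138*q)/7 = -((1 - 6/5)*p - 138*q)/7 = -(-p/5 - 138*q)/7 = -(-138*q - p/5)/7 = p/35 + 138*q/7)
sqrt(J(-8, -5) + O(29)) = sqrt(((1/35)*(-8) + (138/7)*(-5)) + 29**2) = sqrt((-8/35 - 690/7) + 841) = sqrt(-494/5 + 841) = sqrt(3711/5) = sqrt(18555)/5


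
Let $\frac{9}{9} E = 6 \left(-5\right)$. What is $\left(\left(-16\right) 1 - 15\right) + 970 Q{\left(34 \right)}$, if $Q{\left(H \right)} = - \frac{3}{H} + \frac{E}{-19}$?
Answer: $\frac{457042}{323} \approx 1415.0$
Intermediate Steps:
$E = -30$ ($E = 6 \left(-5\right) = -30$)
$Q{\left(H \right)} = \frac{30}{19} - \frac{3}{H}$ ($Q{\left(H \right)} = - \frac{3}{H} - \frac{30}{-19} = - \frac{3}{H} - - \frac{30}{19} = - \frac{3}{H} + \frac{30}{19} = \frac{30}{19} - \frac{3}{H}$)
$\left(\left(-16\right) 1 - 15\right) + 970 Q{\left(34 \right)} = \left(\left(-16\right) 1 - 15\right) + 970 \left(\frac{30}{19} - \frac{3}{34}\right) = \left(-16 - 15\right) + 970 \left(\frac{30}{19} - \frac{3}{34}\right) = -31 + 970 \left(\frac{30}{19} - \frac{3}{34}\right) = -31 + 970 \cdot \frac{963}{646} = -31 + \frac{467055}{323} = \frac{457042}{323}$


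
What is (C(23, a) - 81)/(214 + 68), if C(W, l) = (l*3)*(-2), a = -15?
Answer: 3/94 ≈ 0.031915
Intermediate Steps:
C(W, l) = -6*l (C(W, l) = (3*l)*(-2) = -6*l)
(C(23, a) - 81)/(214 + 68) = (-6*(-15) - 81)/(214 + 68) = (90 - 81)/282 = 9*(1/282) = 3/94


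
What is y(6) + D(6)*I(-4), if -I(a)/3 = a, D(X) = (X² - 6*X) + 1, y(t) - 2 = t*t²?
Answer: 230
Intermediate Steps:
y(t) = 2 + t³ (y(t) = 2 + t*t² = 2 + t³)
D(X) = 1 + X² - 6*X
I(a) = -3*a
y(6) + D(6)*I(-4) = (2 + 6³) + (1 + 6² - 6*6)*(-3*(-4)) = (2 + 216) + (1 + 36 - 36)*12 = 218 + 1*12 = 218 + 12 = 230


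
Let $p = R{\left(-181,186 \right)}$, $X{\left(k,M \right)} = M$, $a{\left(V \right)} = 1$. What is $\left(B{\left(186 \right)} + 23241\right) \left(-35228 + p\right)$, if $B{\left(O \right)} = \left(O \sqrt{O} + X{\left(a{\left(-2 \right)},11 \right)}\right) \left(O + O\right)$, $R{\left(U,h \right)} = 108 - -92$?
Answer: $-957420324 - 2423657376 \sqrt{186} \approx -3.4012 \cdot 10^{10}$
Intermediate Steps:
$R{\left(U,h \right)} = 200$ ($R{\left(U,h \right)} = 108 + 92 = 200$)
$p = 200$
$B{\left(O \right)} = 2 O \left(11 + O^{\frac{3}{2}}\right)$ ($B{\left(O \right)} = \left(O \sqrt{O} + 11\right) \left(O + O\right) = \left(O^{\frac{3}{2}} + 11\right) 2 O = \left(11 + O^{\frac{3}{2}}\right) 2 O = 2 O \left(11 + O^{\frac{3}{2}}\right)$)
$\left(B{\left(186 \right)} + 23241\right) \left(-35228 + p\right) = \left(\left(2 \cdot 186^{\frac{5}{2}} + 22 \cdot 186\right) + 23241\right) \left(-35228 + 200\right) = \left(\left(2 \cdot 34596 \sqrt{186} + 4092\right) + 23241\right) \left(-35028\right) = \left(\left(69192 \sqrt{186} + 4092\right) + 23241\right) \left(-35028\right) = \left(\left(4092 + 69192 \sqrt{186}\right) + 23241\right) \left(-35028\right) = \left(27333 + 69192 \sqrt{186}\right) \left(-35028\right) = -957420324 - 2423657376 \sqrt{186}$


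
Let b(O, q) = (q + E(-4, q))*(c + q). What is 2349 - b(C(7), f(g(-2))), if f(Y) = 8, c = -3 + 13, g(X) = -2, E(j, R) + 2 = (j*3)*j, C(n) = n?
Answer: 1377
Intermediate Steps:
E(j, R) = -2 + 3*j**2 (E(j, R) = -2 + (j*3)*j = -2 + (3*j)*j = -2 + 3*j**2)
c = 10
b(O, q) = (10 + q)*(46 + q) (b(O, q) = (q + (-2 + 3*(-4)**2))*(10 + q) = (q + (-2 + 3*16))*(10 + q) = (q + (-2 + 48))*(10 + q) = (q + 46)*(10 + q) = (46 + q)*(10 + q) = (10 + q)*(46 + q))
2349 - b(C(7), f(g(-2))) = 2349 - (460 + 8**2 + 56*8) = 2349 - (460 + 64 + 448) = 2349 - 1*972 = 2349 - 972 = 1377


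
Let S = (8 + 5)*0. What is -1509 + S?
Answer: -1509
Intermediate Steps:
S = 0 (S = 13*0 = 0)
-1509 + S = -1509 + 0 = -1509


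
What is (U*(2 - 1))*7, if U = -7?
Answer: -49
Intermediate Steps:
(U*(2 - 1))*7 = -7*(2 - 1)*7 = -7*1*7 = -7*7 = -49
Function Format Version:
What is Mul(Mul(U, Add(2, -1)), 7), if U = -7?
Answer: -49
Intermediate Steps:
Mul(Mul(U, Add(2, -1)), 7) = Mul(Mul(-7, Add(2, -1)), 7) = Mul(Mul(-7, 1), 7) = Mul(-7, 7) = -49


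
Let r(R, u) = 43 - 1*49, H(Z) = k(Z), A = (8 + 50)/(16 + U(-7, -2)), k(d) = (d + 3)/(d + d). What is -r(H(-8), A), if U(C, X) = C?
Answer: 6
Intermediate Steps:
k(d) = (3 + d)/(2*d) (k(d) = (3 + d)/((2*d)) = (3 + d)*(1/(2*d)) = (3 + d)/(2*d))
A = 58/9 (A = (8 + 50)/(16 - 7) = 58/9 ≈ 6.4444)
H(Z) = (3 + Z)/(2*Z)
r(R, u) = -6 (r(R, u) = 43 - 49 = -6)
-r(H(-8), A) = -1*(-6) = 6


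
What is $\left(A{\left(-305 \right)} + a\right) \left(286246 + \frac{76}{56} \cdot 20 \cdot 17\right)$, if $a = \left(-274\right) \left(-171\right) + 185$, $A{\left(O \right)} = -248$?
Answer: $\frac{93907291032}{7} \approx 1.3415 \cdot 10^{10}$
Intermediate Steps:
$a = 47039$ ($a = 46854 + 185 = 47039$)
$\left(A{\left(-305 \right)} + a\right) \left(286246 + \frac{76}{56} \cdot 20 \cdot 17\right) = \left(-248 + 47039\right) \left(286246 + \frac{76}{56} \cdot 20 \cdot 17\right) = 46791 \left(286246 + 76 \cdot \frac{1}{56} \cdot 20 \cdot 17\right) = 46791 \left(286246 + \frac{19}{14} \cdot 20 \cdot 17\right) = 46791 \left(286246 + \frac{190}{7} \cdot 17\right) = 46791 \left(286246 + \frac{3230}{7}\right) = 46791 \cdot \frac{2006952}{7} = \frac{93907291032}{7}$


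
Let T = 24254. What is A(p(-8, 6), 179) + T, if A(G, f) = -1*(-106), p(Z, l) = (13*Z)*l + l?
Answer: 24360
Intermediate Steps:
p(Z, l) = l + 13*Z*l (p(Z, l) = 13*Z*l + l = l + 13*Z*l)
A(G, f) = 106
A(p(-8, 6), 179) + T = 106 + 24254 = 24360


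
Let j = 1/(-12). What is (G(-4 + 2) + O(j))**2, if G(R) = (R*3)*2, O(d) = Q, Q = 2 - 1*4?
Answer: 196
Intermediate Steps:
j = -1/12 ≈ -0.083333
Q = -2 (Q = 2 - 4 = -2)
O(d) = -2
G(R) = 6*R (G(R) = (3*R)*2 = 6*R)
(G(-4 + 2) + O(j))**2 = (6*(-4 + 2) - 2)**2 = (6*(-2) - 2)**2 = (-12 - 2)**2 = (-14)**2 = 196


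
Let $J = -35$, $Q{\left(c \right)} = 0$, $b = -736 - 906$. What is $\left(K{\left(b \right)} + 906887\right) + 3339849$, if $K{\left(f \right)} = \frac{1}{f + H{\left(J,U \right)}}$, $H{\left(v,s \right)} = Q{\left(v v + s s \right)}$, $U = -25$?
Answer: $\frac{6973140511}{1642} \approx 4.2467 \cdot 10^{6}$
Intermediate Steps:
$b = -1642$ ($b = -736 - 906 = -1642$)
$H{\left(v,s \right)} = 0$
$K{\left(f \right)} = \frac{1}{f}$ ($K{\left(f \right)} = \frac{1}{f + 0} = \frac{1}{f}$)
$\left(K{\left(b \right)} + 906887\right) + 3339849 = \left(\frac{1}{-1642} + 906887\right) + 3339849 = \left(- \frac{1}{1642} + 906887\right) + 3339849 = \frac{1489108453}{1642} + 3339849 = \frac{6973140511}{1642}$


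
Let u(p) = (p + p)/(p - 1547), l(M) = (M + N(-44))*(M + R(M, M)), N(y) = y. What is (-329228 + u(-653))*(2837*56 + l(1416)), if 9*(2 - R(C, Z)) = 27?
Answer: -17286512966751/25 ≈ -6.9146e+11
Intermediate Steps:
R(C, Z) = -1 (R(C, Z) = 2 - ⅑*27 = 2 - 3 = -1)
l(M) = (-1 + M)*(-44 + M) (l(M) = (M - 44)*(M - 1) = (-44 + M)*(-1 + M) = (-1 + M)*(-44 + M))
u(p) = 2*p/(-1547 + p) (u(p) = (2*p)/(-1547 + p) = 2*p/(-1547 + p))
(-329228 + u(-653))*(2837*56 + l(1416)) = (-329228 + 2*(-653)/(-1547 - 653))*(2837*56 + (44 + 1416² - 45*1416)) = (-329228 + 2*(-653)/(-2200))*(158872 + (44 + 2005056 - 63720)) = (-329228 + 2*(-653)*(-1/2200))*(158872 + 1941380) = (-329228 + 653/1100)*2100252 = -362150147/1100*2100252 = -17286512966751/25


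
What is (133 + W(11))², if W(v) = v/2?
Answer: 76729/4 ≈ 19182.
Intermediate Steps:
W(v) = v/2 (W(v) = v*(½) = v/2)
(133 + W(11))² = (133 + (½)*11)² = (133 + 11/2)² = (277/2)² = 76729/4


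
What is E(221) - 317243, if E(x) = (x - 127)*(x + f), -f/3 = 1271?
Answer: -654891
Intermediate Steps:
f = -3813 (f = -3*1271 = -3813)
E(x) = (-3813 + x)*(-127 + x) (E(x) = (x - 127)*(x - 3813) = (-127 + x)*(-3813 + x) = (-3813 + x)*(-127 + x))
E(221) - 317243 = (484251 + 221² - 3940*221) - 317243 = (484251 + 48841 - 870740) - 317243 = -337648 - 317243 = -654891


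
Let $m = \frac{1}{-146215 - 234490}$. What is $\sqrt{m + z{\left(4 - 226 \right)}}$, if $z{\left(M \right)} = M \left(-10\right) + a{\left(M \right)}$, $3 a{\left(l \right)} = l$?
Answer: $\frac{\sqrt{311033293034945}}{380705} \approx 46.325$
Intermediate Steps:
$a{\left(l \right)} = \frac{l}{3}$
$z{\left(M \right)} = - \frac{29 M}{3}$ ($z{\left(M \right)} = M \left(-10\right) + \frac{M}{3} = - 10 M + \frac{M}{3} = - \frac{29 M}{3}$)
$m = - \frac{1}{380705}$ ($m = \frac{1}{-380705} = - \frac{1}{380705} \approx -2.6267 \cdot 10^{-6}$)
$\sqrt{m + z{\left(4 - 226 \right)}} = \sqrt{- \frac{1}{380705} - \frac{29 \left(4 - 226\right)}{3}} = \sqrt{- \frac{1}{380705} - -2146} = \sqrt{- \frac{1}{380705} + 2146} = \sqrt{\frac{816992929}{380705}} = \frac{\sqrt{311033293034945}}{380705}$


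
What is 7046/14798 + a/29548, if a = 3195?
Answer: 127737409/218625652 ≈ 0.58427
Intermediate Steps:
7046/14798 + a/29548 = 7046/14798 + 3195/29548 = 7046*(1/14798) + 3195*(1/29548) = 3523/7399 + 3195/29548 = 127737409/218625652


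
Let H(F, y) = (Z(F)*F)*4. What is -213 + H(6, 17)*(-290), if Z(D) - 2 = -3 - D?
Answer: 48507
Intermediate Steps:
Z(D) = -1 - D (Z(D) = 2 + (-3 - D) = -1 - D)
H(F, y) = 4*F*(-1 - F) (H(F, y) = ((-1 - F)*F)*4 = (F*(-1 - F))*4 = 4*F*(-1 - F))
-213 + H(6, 17)*(-290) = -213 - 4*6*(1 + 6)*(-290) = -213 - 4*6*7*(-290) = -213 - 168*(-290) = -213 + 48720 = 48507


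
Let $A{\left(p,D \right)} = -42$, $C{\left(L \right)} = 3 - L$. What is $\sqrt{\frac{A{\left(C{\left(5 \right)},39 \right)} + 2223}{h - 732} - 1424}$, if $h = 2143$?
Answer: $\frac{i \sqrt{2831994113}}{1411} \approx 37.715 i$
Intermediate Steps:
$\sqrt{\frac{A{\left(C{\left(5 \right)},39 \right)} + 2223}{h - 732} - 1424} = \sqrt{\frac{-42 + 2223}{2143 - 732} - 1424} = \sqrt{\frac{2181}{2143 - 732} - 1424} = \sqrt{\frac{2181}{1411} - 1424} = \sqrt{- \frac{2007083}{1411}} = \frac{i \sqrt{2831994113}}{1411}$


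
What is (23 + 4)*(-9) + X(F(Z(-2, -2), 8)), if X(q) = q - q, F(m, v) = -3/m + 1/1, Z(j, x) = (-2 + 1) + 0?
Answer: -243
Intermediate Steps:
Z(j, x) = -1 (Z(j, x) = -1 + 0 = -1)
F(m, v) = 1 - 3/m (F(m, v) = -3/m + 1*1 = -3/m + 1 = 1 - 3/m)
X(q) = 0
(23 + 4)*(-9) + X(F(Z(-2, -2), 8)) = (23 + 4)*(-9) + 0 = 27*(-9) + 0 = -243 + 0 = -243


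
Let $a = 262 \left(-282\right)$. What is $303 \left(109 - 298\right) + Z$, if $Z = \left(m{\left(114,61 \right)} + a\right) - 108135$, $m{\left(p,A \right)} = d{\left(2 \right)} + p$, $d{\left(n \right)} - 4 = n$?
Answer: $-239166$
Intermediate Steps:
$a = -73884$
$d{\left(n \right)} = 4 + n$
$m{\left(p,A \right)} = 6 + p$ ($m{\left(p,A \right)} = \left(4 + 2\right) + p = 6 + p$)
$Z = -181899$ ($Z = \left(\left(6 + 114\right) - 73884\right) - 108135 = \left(120 - 73884\right) - 108135 = -73764 - 108135 = -181899$)
$303 \left(109 - 298\right) + Z = 303 \left(109 - 298\right) - 181899 = 303 \left(-189\right) - 181899 = -57267 - 181899 = -239166$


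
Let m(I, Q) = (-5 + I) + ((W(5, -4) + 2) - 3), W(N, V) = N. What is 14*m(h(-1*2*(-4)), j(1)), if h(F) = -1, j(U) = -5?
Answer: -28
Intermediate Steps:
m(I, Q) = -1 + I (m(I, Q) = (-5 + I) + ((5 + 2) - 3) = (-5 + I) + (7 - 3) = (-5 + I) + 4 = -1 + I)
14*m(h(-1*2*(-4)), j(1)) = 14*(-1 - 1) = 14*(-2) = -28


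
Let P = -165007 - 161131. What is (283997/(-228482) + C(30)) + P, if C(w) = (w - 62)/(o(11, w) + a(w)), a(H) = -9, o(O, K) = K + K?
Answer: -3800371583587/11652582 ≈ -3.2614e+5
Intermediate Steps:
P = -326138
o(O, K) = 2*K
C(w) = (-62 + w)/(-9 + 2*w) (C(w) = (w - 62)/(2*w - 9) = (-62 + w)/(-9 + 2*w))
(283997/(-228482) + C(30)) + P = (283997/(-228482) + (-62 + 30)/(-9 + 2*30)) - 326138 = (283997*(-1/228482) - 32/(-9 + 60)) - 326138 = (-283997/228482 - 32/51) - 326138 = -21795271/11652582 - 326138 = -3800371583587/11652582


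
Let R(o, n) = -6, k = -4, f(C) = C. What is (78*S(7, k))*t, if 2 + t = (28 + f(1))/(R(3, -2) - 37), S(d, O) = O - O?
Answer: 0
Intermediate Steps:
S(d, O) = 0
t = -115/43 (t = -2 + (28 + 1)/(-6 - 37) = -2 + 29/(-43) = -2 + 29*(-1/43) = -2 - 29/43 = -115/43 ≈ -2.6744)
(78*S(7, k))*t = (78*0)*(-115/43) = 0*(-115/43) = 0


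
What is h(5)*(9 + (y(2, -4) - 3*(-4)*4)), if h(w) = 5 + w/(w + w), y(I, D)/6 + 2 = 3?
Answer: 693/2 ≈ 346.50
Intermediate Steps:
y(I, D) = 6 (y(I, D) = -12 + 6*3 = -12 + 18 = 6)
h(w) = 11/2 (h(w) = 5 + w/((2*w)) = 5 + (1/(2*w))*w = 5 + 1/2 = 11/2)
h(5)*(9 + (y(2, -4) - 3*(-4)*4)) = 11*(9 + (6 - 3*(-4)*4))/2 = 11*(9 + (6 + 12*4))/2 = 11*(9 + (6 + 48))/2 = 11*(9 + 54)/2 = (11/2)*63 = 693/2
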